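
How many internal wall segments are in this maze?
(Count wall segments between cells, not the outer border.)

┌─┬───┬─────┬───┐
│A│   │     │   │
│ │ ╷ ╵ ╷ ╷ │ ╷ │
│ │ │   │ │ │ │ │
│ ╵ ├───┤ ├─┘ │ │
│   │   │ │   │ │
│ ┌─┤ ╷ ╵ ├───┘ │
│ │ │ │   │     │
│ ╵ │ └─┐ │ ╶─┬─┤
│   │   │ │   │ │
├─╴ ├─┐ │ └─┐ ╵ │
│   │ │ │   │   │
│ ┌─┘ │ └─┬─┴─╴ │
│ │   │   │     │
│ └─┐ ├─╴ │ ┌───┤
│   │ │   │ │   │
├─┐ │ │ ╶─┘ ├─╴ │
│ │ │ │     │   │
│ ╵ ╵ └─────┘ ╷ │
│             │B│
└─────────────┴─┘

Counting internal wall segments:
Total internal walls: 63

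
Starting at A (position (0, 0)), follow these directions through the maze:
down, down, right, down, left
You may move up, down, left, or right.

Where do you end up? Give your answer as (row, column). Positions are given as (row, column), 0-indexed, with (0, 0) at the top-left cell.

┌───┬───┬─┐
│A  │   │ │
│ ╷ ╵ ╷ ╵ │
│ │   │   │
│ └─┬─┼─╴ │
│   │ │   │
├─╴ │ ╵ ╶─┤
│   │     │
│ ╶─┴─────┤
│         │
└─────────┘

Following directions step by step:
Start: (0, 0)
  down: (0, 0) → (1, 0)
  down: (1, 0) → (2, 0)
  right: (2, 0) → (2, 1)
  down: (2, 1) → (3, 1)
  left: (3, 1) → (3, 0)
Final position: (3, 0)

Path taken:

┌───┬───┬─┐
│A  │   │ │
│ ╷ ╵ ╷ ╵ │
│↓│   │   │
│ └─┬─┼─╴ │
│↳ ↓│ │   │
├─╴ │ ╵ ╶─┤
│B ↲│     │
│ ╶─┴─────┤
│         │
└─────────┘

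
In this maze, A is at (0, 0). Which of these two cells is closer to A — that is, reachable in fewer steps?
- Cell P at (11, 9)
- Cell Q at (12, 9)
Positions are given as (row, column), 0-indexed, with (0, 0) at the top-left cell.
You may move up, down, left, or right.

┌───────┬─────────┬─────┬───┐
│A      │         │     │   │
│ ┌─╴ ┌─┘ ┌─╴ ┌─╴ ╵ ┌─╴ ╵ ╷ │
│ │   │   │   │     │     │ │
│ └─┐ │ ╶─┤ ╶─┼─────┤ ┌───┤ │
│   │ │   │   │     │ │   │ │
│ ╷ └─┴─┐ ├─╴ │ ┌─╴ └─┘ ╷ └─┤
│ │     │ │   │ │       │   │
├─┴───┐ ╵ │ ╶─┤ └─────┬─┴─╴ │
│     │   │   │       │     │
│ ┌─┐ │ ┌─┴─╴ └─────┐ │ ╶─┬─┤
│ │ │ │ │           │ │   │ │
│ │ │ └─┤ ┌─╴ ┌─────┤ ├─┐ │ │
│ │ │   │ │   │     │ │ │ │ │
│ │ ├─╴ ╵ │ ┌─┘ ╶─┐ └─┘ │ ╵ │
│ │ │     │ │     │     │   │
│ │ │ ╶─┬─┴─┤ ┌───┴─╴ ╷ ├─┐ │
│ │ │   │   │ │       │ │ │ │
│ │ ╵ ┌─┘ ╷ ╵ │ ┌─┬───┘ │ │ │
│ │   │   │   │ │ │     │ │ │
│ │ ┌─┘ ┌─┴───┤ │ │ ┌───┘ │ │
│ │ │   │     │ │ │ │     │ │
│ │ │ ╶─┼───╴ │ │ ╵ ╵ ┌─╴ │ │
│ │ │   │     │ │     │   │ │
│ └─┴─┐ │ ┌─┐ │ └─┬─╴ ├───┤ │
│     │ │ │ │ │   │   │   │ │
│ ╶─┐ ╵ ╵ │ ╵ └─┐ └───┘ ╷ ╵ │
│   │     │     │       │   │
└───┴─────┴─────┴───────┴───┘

Shortest path A → P at (11, 9): 74 steps
Shortest path A → Q at (12, 9): 77 steps

P is closer (74 steps vs 77 steps).

Path to P:

┌───────┬─────────┬─────┬───┐
│A      │↱ → ↓    │     │   │
│ ┌─╴ ┌─┘ ┌─╴ ┌─╴ ╵ ┌─╴ ╵ ╷ │
│↓│   │↱ ↑│↓ ↲│     │     │ │
│ └─┐ │ ╶─┤ ╶─┼─────┤ ┌───┤ │
│↳ ↓│ │↑ ↰│↳ ↓│     │ │   │ │
│ ╷ └─┴─┐ ├─╴ │ ┌─╴ └─┘ ╷ └─┤
│ │↳ → ↓│↑│↓ ↲│ │       │   │
├─┴───┐ ╵ │ ╶─┤ └─────┬─┴─╴ │
│↓ ← ↰│↳ ↑│↳ ↓│       │     │
│ ┌─┐ │ ┌─┴─╴ └─────┐ │ ╶─┬─┤
│↓│ │↑│ │↓ ← ↲      │ │   │ │
│ │ │ └─┤ ┌─╴ ┌─────┤ ├─┐ │ │
│↓│ │↑ ↰│↓│   │↱ → ↓│ │ │ │ │
│ │ ├─╴ ╵ │ ┌─┘ ╶─┐ └─┘ │ ╵ │
│↓│ │  ↑ ↲│ │↱ ↑  │↳ → ↓│   │
│ │ │ ╶─┬─┴─┤ ┌───┴─╴ ╷ ├─┐ │
│↓│ │   │↱ ↓│↑│       │↓│ │ │
│ │ ╵ ┌─┘ ╷ ╵ │ ┌─┬───┘ │ │ │
│↓│   │↱ ↑│↳ ↑│ │ │↓ ← ↲│ │ │
│ │ ┌─┘ ┌─┴───┤ │ │ ┌───┘ │ │
│↓│ │↱ ↑│     │ │ │↓│     │ │
│ │ │ ╶─┼───╴ │ │ ╵ ╵ ┌─╴ │ │
│↓│ │↑ ↰│     │ │  P  │   │ │
│ └─┴─┐ │ ┌─┐ │ └─┬─╴ ├───┤ │
│↳ → ↓│↑│ │ │ │   │   │   │ │
│ ╶─┐ ╵ ╵ │ ╵ └─┐ └───┘ ╷ ╵ │
│   │↳ ↑  │     │       │   │
└───┴─────┴─────┴───────┴───┘

Path to Q:

┌───────┬─────────┬─────┬───┐
│A      │↱ → ↓    │     │   │
│ ┌─╴ ┌─┘ ┌─╴ ┌─╴ ╵ ┌─╴ ╵ ╷ │
│↓│   │↱ ↑│↓ ↲│     │     │ │
│ └─┐ │ ╶─┤ ╶─┼─────┤ ┌───┤ │
│↳ ↓│ │↑ ↰│↳ ↓│     │ │   │ │
│ ╷ └─┴─┐ ├─╴ │ ┌─╴ └─┘ ╷ └─┤
│ │↳ → ↓│↑│↓ ↲│ │       │   │
├─┴───┐ ╵ │ ╶─┤ └─────┬─┴─╴ │
│↓ ← ↰│↳ ↑│↳ ↓│       │     │
│ ┌─┐ │ ┌─┴─╴ └─────┐ │ ╶─┬─┤
│↓│ │↑│ │↓ ← ↲      │ │   │ │
│ │ │ └─┤ ┌─╴ ┌─────┤ ├─┐ │ │
│↓│ │↑ ↰│↓│   │↱ → ↓│ │ │ │ │
│ │ ├─╴ ╵ │ ┌─┘ ╶─┐ └─┘ │ ╵ │
│↓│ │  ↑ ↲│ │↱ ↑  │↳ → ↓│   │
│ │ │ ╶─┬─┴─┤ ┌───┴─╴ ╷ ├─┐ │
│↓│ │   │↱ ↓│↑│       │↓│ │ │
│ │ ╵ ┌─┘ ╷ ╵ │ ┌─┬───┘ │ │ │
│↓│   │↱ ↑│↳ ↑│ │ │↓ ← ↲│ │ │
│ │ ┌─┘ ┌─┴───┤ │ │ ┌───┘ │ │
│↓│ │↱ ↑│     │ │ │↓│     │ │
│ │ │ ╶─┼───╴ │ │ ╵ ╵ ┌─╴ │ │
│↓│ │↑ ↰│     │ │  ↳ ↓│   │ │
│ └─┴─┐ │ ┌─┐ │ └─┬─╴ ├───┤ │
│↳ → ↓│↑│ │ │ │   │Q ↲│   │ │
│ ╶─┐ ╵ ╵ │ ╵ └─┐ └───┘ ╷ ╵ │
│   │↳ ↑  │     │       │   │
└───┴─────┴─────┴───────┴───┘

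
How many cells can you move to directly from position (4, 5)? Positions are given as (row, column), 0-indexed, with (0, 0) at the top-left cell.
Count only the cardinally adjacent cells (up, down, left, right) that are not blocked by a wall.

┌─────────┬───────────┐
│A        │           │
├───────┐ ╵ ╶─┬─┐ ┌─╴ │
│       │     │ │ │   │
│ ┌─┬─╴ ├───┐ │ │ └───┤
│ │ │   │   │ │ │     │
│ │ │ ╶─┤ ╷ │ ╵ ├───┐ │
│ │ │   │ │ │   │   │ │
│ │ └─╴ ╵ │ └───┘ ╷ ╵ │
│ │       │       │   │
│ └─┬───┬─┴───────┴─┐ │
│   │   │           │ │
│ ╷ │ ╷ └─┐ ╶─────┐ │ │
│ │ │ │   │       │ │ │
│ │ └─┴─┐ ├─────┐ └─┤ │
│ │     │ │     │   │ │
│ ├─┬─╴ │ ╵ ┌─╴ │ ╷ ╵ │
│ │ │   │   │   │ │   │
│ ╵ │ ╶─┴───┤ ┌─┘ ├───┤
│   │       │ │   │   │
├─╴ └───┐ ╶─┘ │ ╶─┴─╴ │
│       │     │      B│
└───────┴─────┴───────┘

Checking passable neighbors of (4, 5):
Neighbors: (3, 5), (4, 6)
Count: 2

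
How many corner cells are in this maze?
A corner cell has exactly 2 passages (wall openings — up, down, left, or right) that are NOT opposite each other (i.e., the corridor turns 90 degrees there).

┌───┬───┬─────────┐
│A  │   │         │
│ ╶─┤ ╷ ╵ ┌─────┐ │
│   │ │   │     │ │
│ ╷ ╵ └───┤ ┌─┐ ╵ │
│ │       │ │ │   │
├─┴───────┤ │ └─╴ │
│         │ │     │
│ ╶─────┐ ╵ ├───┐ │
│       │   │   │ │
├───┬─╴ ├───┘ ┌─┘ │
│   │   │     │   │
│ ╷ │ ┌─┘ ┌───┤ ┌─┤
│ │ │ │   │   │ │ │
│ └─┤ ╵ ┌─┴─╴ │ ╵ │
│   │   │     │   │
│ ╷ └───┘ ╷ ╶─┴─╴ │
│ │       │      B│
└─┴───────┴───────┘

Counting corner cells (2 non-opposite passages):
Total corners: 41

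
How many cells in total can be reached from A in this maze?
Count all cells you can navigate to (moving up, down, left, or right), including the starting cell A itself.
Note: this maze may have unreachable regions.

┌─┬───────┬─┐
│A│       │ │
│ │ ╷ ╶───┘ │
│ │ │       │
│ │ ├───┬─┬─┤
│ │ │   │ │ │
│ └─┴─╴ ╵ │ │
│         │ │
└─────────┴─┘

Using BFS/flood-fill to find all reachable cells from A:
Maze size: 4 × 6 = 24 total cells
13 cell(s) are walled off and cannot be reached from A.
Reachable cells: 11

Reachable region (· marks reachable cells):

┌─┬───────┬─┐
│A│       │ │
│ │ ╷ ╶───┘ │
│·│ │       │
│ │ ├───┬─┬─┤
│·│ │· ·│·│ │
│ └─┴─╴ ╵ │ │
│· · · · ·│ │
└─────────┴─┘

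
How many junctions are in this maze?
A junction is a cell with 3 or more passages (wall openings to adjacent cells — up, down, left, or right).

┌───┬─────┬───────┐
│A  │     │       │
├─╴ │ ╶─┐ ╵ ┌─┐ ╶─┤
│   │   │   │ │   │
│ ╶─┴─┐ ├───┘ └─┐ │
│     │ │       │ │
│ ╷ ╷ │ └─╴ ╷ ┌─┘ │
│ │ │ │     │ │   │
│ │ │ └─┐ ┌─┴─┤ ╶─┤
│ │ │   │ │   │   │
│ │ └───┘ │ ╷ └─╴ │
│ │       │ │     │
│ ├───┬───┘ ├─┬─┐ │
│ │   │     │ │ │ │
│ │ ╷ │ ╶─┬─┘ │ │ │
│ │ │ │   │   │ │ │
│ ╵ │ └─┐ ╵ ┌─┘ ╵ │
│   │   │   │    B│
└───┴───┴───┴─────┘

Checking each cell for number of passages:

Junctions found (3+ passages):
  (0, 7): 3 passages
  (2, 0): 3 passages
  (2, 1): 3 passages
  (2, 5): 3 passages
  (2, 6): 4 passages
  (3, 4): 3 passages
  (5, 8): 3 passages
  (8, 7): 3 passages
Total junctions: 8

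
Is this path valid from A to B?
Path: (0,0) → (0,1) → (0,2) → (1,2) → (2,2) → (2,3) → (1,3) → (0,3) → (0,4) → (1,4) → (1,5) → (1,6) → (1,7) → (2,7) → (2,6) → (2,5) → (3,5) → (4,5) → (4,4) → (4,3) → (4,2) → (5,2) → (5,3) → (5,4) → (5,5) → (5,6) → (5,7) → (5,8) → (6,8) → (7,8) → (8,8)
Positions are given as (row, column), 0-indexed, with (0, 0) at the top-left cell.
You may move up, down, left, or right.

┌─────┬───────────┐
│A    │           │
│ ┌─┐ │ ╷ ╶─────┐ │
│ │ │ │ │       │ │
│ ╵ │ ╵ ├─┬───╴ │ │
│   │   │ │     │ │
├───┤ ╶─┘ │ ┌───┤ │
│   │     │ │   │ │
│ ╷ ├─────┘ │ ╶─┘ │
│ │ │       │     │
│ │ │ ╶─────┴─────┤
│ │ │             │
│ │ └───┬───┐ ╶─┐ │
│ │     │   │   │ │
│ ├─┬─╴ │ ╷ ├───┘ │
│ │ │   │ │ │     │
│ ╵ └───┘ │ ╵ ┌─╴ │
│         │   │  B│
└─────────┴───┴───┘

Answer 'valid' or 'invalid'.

Checking path validity:
Result: All consecutive moves are passable.

valid

Correct solution:

┌─────┬───────────┐
│A → ↓│↱ ↓        │
│ ┌─┐ │ ╷ ╶─────┐ │
│ │ │↓│↑│↳ → → ↓│ │
│ ╵ │ ╵ ├─┬───╴ │ │
│   │↳ ↑│ │↓ ← ↲│ │
├───┤ ╶─┘ │ ┌───┤ │
│   │     │↓│   │ │
│ ╷ ├─────┘ │ ╶─┘ │
│ │ │↓ ← ← ↲│     │
│ │ │ ╶─────┴─────┤
│ │ │↳ → → → → → ↓│
│ │ └───┬───┐ ╶─┐ │
│ │     │   │   │↓│
│ ├─┬─╴ │ ╷ ├───┘ │
│ │ │   │ │ │    ↓│
│ ╵ └───┘ │ ╵ ┌─╴ │
│         │   │  B│
└─────────┴───┴───┘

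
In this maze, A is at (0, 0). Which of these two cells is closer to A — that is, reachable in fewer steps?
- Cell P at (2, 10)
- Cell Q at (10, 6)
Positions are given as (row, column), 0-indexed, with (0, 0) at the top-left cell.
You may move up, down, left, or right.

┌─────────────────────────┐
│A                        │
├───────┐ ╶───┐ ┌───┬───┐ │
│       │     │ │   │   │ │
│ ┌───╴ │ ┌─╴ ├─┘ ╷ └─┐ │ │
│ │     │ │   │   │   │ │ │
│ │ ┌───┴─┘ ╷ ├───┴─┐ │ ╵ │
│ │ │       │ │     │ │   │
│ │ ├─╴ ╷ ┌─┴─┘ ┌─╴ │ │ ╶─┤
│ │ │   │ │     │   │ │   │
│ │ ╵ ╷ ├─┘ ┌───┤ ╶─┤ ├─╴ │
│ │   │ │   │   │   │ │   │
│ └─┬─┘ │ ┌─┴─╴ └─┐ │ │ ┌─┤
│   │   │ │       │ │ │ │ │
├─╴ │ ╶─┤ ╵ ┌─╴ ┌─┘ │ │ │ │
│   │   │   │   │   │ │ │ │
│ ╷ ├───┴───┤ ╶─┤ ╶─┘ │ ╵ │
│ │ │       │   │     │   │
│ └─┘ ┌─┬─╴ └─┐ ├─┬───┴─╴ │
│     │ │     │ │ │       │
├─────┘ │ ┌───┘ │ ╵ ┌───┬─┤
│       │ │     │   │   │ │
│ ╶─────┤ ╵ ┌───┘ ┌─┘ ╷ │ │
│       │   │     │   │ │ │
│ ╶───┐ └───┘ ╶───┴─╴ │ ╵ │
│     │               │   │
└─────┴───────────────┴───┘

Shortest path A → P at (2, 10): 84 steps
Shortest path A → Q at (10, 6): 48 steps

Q is closer (48 steps vs 84 steps).

Path to P:

┌─────────────────────────┐
│A → → → ↓                │
├───────┐ ╶───┐ ┌───┬───┐ │
│↓ ← ← ↰│↳ → ↓│ │   │   │ │
│ ┌───╴ │ ┌─╴ ├─┘ ╷ └─┐ │ │
│↓│↱ → ↑│ │↓ ↲│   │  P│ │ │
│ │ ┌───┴─┘ ╷ ├───┴─┐ │ ╵ │
│↓│↑│  ↓ ← ↲│ │↱ → ↓│↑│   │
│ │ ├─╴ ╷ ┌─┴─┘ ┌─╴ │ │ ╶─┤
│↓│↑│↓ ↲│ │↱ → ↑│↓ ↲│↑│   │
│ │ ╵ ╷ ├─┘ ┌───┤ ╶─┤ ├─╴ │
│↓│↑ ↲│ │↱ ↑│   │↳ ↓│↑│   │
│ └─┬─┘ │ ┌─┴─╴ └─┐ │ │ ┌─┤
│↳ ↓│   │↑│↓ ← ↰  │↓│↑│ │ │
├─╴ │ ╶─┤ ╵ ┌─╴ ┌─┘ │ │ │ │
│↓ ↲│   │↑ ↲│↱ ↑│↓ ↲│↑│ │ │
│ ╷ ├───┴───┤ ╶─┤ ╶─┘ │ ╵ │
│↓│ │↱ → → ↓│↑ ↰│↳ → ↑│   │
│ └─┘ ┌─┬─╴ └─┐ ├─┬───┴─╴ │
│↳ → ↑│ │↓ ↲  │↑│ │       │
├─────┘ │ ┌───┘ │ ╵ ┌───┬─┤
│       │↓│↱ → ↑│   │   │ │
│ ╶─────┤ ╵ ┌───┘ ┌─┘ ╷ │ │
│       │↳ ↑│     │   │ │ │
│ ╶───┐ └───┘ ╶───┴─╴ │ ╵ │
│     │               │   │
└─────┴───────────────┴───┘

Path to Q:

┌─────────────────────────┐
│A → → → ↓                │
├───────┐ ╶───┐ ┌───┬───┐ │
│↓ ← ← ↰│↳ → ↓│ │   │   │ │
│ ┌───╴ │ ┌─╴ ├─┘ ╷ └─┐ │ │
│↓│↱ → ↑│ │↓ ↲│   │   │ │ │
│ │ ┌───┴─┘ ╷ ├───┴─┐ │ ╵ │
│↓│↑│  ↓ ← ↲│ │     │ │   │
│ │ ├─╴ ╷ ┌─┴─┘ ┌─╴ │ │ ╶─┤
│↓│↑│↓ ↲│ │     │   │ │   │
│ │ ╵ ╷ ├─┘ ┌───┤ ╶─┤ ├─╴ │
│↓│↑ ↲│ │   │   │   │ │   │
│ └─┬─┘ │ ┌─┴─╴ └─┐ │ │ ┌─┤
│↳ ↓│   │ │       │ │ │ │ │
├─╴ │ ╶─┤ ╵ ┌─╴ ┌─┘ │ │ │ │
│↓ ↲│   │   │   │   │ │ │ │
│ ╷ ├───┴───┤ ╶─┤ ╶─┘ │ ╵ │
│↓│ │↱ → → ↓│   │     │   │
│ └─┘ ┌─┬─╴ └─┐ ├─┬───┴─╴ │
│↳ → ↑│ │↓ ↲  │ │ │       │
├─────┘ │ ┌───┘ │ ╵ ┌───┬─┤
│       │↓│↱ Q  │   │   │ │
│ ╶─────┤ ╵ ┌───┘ ┌─┘ ╷ │ │
│       │↳ ↑│     │   │ │ │
│ ╶───┐ └───┘ ╶───┴─╴ │ ╵ │
│     │               │   │
└─────┴───────────────┴───┘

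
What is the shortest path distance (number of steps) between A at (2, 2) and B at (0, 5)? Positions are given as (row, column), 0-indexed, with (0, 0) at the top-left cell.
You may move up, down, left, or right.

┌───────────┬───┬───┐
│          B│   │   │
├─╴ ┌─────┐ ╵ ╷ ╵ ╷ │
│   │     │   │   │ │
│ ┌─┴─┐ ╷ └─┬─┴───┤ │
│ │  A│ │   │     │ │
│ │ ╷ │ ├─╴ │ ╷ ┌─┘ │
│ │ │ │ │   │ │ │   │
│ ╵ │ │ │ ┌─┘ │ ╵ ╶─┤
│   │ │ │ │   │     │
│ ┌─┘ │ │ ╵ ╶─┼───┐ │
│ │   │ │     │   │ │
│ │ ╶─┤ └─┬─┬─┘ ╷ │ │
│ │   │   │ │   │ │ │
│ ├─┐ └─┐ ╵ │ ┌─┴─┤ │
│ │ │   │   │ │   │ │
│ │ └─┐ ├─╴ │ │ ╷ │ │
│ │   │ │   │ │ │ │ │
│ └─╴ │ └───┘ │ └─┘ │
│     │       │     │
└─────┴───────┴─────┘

Finding path from (2, 2) to (0, 5):
Path: (2,2) → (2,1) → (3,1) → (4,1) → (4,0) → (3,0) → (2,0) → (1,0) → (1,1) → (0,1) → (0,2) → (0,3) → (0,4) → (0,5)
Distance: 13 steps

Solution:

┌───────────┬───┬───┐
│  ↱ → → → B│   │   │
├─╴ ┌─────┐ ╵ ╷ ╵ ╷ │
│↱ ↑│     │   │   │ │
│ ┌─┴─┐ ╷ └─┬─┴───┤ │
│↑│↓ A│ │   │     │ │
│ │ ╷ │ ├─╴ │ ╷ ┌─┘ │
│↑│↓│ │ │   │ │ │   │
│ ╵ │ │ │ ┌─┘ │ ╵ ╶─┤
│↑ ↲│ │ │ │   │     │
│ ┌─┘ │ │ ╵ ╶─┼───┐ │
│ │   │ │     │   │ │
│ │ ╶─┤ └─┬─┬─┘ ╷ │ │
│ │   │   │ │   │ │ │
│ ├─┐ └─┐ ╵ │ ┌─┴─┤ │
│ │ │   │   │ │   │ │
│ │ └─┐ ├─╴ │ │ ╷ │ │
│ │   │ │   │ │ │ │ │
│ └─╴ │ └───┘ │ └─┘ │
│     │       │     │
└─────┴───────┴─────┘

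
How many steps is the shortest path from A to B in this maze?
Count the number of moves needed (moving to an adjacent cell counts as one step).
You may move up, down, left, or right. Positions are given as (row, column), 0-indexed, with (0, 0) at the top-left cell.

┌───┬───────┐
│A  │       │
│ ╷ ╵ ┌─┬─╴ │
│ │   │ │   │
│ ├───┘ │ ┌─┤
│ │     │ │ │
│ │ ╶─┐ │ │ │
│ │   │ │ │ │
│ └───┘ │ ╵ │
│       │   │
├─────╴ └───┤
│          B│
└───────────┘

Using BFS to find shortest path:
Start: (0, 0), End: (5, 5)
Path found:
(0,0) → (1,0) → (2,0) → (3,0) → (4,0) → (4,1) → (4,2) → (4,3) → (5,3) → (5,4) → (5,5)
Number of steps: 10

Solution:

┌───┬───────┐
│A  │       │
│ ╷ ╵ ┌─┬─╴ │
│↓│   │ │   │
│ ├───┘ │ ┌─┤
│↓│     │ │ │
│ │ ╶─┐ │ │ │
│↓│   │ │ │ │
│ └───┘ │ ╵ │
│↳ → → ↓│   │
├─────╴ └───┤
│      ↳ → B│
└───────────┘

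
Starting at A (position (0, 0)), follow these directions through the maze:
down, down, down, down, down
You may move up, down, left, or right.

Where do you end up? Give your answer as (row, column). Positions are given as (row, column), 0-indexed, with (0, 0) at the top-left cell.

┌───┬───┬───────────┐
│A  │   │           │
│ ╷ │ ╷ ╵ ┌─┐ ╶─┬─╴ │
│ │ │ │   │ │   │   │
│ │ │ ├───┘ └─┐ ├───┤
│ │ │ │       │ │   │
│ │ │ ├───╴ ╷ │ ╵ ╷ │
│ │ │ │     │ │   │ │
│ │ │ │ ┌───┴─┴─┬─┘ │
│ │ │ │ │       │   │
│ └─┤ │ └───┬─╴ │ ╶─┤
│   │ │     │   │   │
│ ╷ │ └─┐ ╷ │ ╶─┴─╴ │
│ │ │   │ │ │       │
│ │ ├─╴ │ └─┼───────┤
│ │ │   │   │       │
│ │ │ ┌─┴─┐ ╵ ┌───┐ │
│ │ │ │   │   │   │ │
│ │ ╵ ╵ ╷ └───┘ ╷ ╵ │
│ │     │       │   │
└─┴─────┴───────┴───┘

Following directions step by step:
Start: (0, 0)
  down: (0, 0) → (1, 0)
  down: (1, 0) → (2, 0)
  down: (2, 0) → (3, 0)
  down: (3, 0) → (4, 0)
  down: (4, 0) → (5, 0)
Final position: (5, 0)

Path taken:

┌───┬───┬───────────┐
│A  │   │           │
│ ╷ │ ╷ ╵ ┌─┐ ╶─┬─╴ │
│↓│ │ │   │ │   │   │
│ │ │ ├───┘ └─┐ ├───┤
│↓│ │ │       │ │   │
│ │ │ ├───╴ ╷ │ ╵ ╷ │
│↓│ │ │     │ │   │ │
│ │ │ │ ┌───┴─┴─┬─┘ │
│↓│ │ │ │       │   │
│ └─┤ │ └───┬─╴ │ ╶─┤
│B  │ │     │   │   │
│ ╷ │ └─┐ ╷ │ ╶─┴─╴ │
│ │ │   │ │ │       │
│ │ ├─╴ │ └─┼───────┤
│ │ │   │   │       │
│ │ │ ┌─┴─┐ ╵ ┌───┐ │
│ │ │ │   │   │   │ │
│ │ ╵ ╵ ╷ └───┘ ╷ ╵ │
│ │     │       │   │
└─┴─────┴───────┴───┘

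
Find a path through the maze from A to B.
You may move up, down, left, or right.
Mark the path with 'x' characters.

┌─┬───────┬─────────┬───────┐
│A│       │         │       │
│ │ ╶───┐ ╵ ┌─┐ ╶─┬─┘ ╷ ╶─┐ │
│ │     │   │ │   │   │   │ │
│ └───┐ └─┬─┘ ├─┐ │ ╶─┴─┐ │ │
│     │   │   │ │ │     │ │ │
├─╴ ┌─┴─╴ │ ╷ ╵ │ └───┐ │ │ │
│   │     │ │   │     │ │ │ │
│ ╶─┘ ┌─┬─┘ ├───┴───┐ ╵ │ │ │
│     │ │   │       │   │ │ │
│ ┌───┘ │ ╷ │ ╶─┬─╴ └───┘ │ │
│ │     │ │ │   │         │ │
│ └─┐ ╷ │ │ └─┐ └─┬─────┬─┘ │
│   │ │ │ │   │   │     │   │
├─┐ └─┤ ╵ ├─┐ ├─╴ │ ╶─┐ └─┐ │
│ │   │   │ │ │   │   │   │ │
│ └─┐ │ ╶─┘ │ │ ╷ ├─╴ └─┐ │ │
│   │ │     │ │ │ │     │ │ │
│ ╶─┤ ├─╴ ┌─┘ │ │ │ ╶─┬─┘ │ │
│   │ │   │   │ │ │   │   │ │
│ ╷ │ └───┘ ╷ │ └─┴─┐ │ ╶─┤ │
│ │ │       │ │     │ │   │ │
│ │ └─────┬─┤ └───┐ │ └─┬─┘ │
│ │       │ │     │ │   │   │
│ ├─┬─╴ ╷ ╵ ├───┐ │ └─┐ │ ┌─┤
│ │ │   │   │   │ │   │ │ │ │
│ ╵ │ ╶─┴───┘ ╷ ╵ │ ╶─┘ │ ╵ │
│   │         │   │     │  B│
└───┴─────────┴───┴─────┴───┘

Finding the shortest path through the maze:
Path length: 58 steps
Directions: down → down → right → down → left → down → right → right → up → right → right → up → left → up → left → left → up → right → right → right → down → right → up → right → right → down → right → down → down → right → right → down → right → up → up → left → left → up → right → up → right → right → right → down → down → down → down → down → down → down → down → down → down → down → left → down → down → right

Solution:

┌─┬───────┬─────────┬───────┐
│A│x x x x│x x x    │x x x x│
│ │ ╶───┐ ╵ ┌─┐ ╶─┬─┘ ╷ ╶─┐ │
│x│x x x│x x│ │x x│x x│   │x│
│ └───┐ └─┬─┘ ├─┐ │ ╶─┴─┐ │ │
│x x  │x x│   │ │x│x x x│ │x│
├─╴ ┌─┴─╴ │ ╷ ╵ │ └───┐ │ │ │
│x x│x x x│ │   │x x x│x│ │x│
│ ╶─┘ ┌─┬─┘ ├───┴───┐ ╵ │ │ │
│x x x│ │   │       │x x│ │x│
│ ┌───┘ │ ╷ │ ╶─┬─╴ └───┘ │ │
│ │     │ │ │   │         │x│
│ └─┐ ╷ │ │ └─┐ └─┬─────┬─┘ │
│   │ │ │ │   │   │     │  x│
├─┐ └─┤ ╵ ├─┐ ├─╴ │ ╶─┐ └─┐ │
│ │   │   │ │ │   │   │   │x│
│ └─┐ │ ╶─┘ │ │ ╷ ├─╴ └─┐ │ │
│   │ │     │ │ │ │     │ │x│
│ ╶─┤ ├─╴ ┌─┘ │ │ │ ╶─┬─┘ │ │
│   │ │   │   │ │ │   │   │x│
│ ╷ │ └───┘ ╷ │ └─┴─┐ │ ╶─┤ │
│ │ │       │ │     │ │   │x│
│ │ └─────┬─┤ └───┐ │ └─┬─┘ │
│ │       │ │     │ │   │x x│
│ ├─┬─╴ ╷ ╵ ├───┐ │ └─┐ │ ┌─┤
│ │ │   │   │   │ │   │ │x│ │
│ ╵ │ ╶─┴───┘ ╷ ╵ │ ╶─┘ │ ╵ │
│   │         │   │     │x B│
└───┴─────────┴───┴─────┴───┘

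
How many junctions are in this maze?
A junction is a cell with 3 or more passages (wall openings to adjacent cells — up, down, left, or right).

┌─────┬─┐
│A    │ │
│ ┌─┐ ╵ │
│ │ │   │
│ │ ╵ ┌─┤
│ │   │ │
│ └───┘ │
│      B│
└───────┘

Checking each cell for number of passages:

Junctions found (3+ passages):
  (1, 2): 3 passages
Total junctions: 1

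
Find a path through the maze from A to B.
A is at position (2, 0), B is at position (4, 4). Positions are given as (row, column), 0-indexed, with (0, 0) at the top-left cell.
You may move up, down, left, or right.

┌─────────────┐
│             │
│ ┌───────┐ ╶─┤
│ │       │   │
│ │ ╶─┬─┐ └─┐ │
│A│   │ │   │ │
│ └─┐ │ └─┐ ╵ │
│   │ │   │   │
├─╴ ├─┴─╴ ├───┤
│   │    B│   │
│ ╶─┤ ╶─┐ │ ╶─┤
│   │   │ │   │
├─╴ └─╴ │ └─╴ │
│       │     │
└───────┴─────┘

Finding the shortest path from (2, 0) to (4, 4):
Path length: 14 steps
Directions: down → right → down → left → down → right → down → right → right → up → left → up → right → right

Solution:

┌─────────────┐
│             │
│ ┌───────┐ ╶─┤
│ │       │   │
│ │ ╶─┬─┐ └─┐ │
│A│   │ │   │ │
│ └─┐ │ └─┐ ╵ │
│↳ ↓│ │   │   │
├─╴ ├─┴─╴ ├───┤
│↓ ↲│↱ → B│   │
│ ╶─┤ ╶─┐ │ ╶─┤
│↳ ↓│↑ ↰│ │   │
├─╴ └─╴ │ └─╴ │
│  ↳ → ↑│     │
└───────┴─────┘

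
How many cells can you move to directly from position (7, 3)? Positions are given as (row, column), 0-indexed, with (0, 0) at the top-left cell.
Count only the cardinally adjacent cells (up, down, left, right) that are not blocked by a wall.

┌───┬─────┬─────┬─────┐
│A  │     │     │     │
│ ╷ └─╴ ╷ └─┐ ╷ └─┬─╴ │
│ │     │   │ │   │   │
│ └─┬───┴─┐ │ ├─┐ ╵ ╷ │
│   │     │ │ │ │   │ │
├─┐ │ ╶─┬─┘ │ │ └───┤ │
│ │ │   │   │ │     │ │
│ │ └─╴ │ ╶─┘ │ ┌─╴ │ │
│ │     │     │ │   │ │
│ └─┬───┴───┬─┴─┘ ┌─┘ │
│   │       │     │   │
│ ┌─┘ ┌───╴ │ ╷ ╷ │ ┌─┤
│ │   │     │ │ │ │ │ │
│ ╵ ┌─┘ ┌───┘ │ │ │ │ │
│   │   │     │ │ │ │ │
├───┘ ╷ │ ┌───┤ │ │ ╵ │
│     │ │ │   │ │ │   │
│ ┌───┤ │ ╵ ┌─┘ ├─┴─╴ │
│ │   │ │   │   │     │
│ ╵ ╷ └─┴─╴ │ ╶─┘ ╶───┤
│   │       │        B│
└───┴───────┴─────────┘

Checking passable neighbors of (7, 3):
Neighbors: (6, 3), (8, 3), (7, 2)
Count: 3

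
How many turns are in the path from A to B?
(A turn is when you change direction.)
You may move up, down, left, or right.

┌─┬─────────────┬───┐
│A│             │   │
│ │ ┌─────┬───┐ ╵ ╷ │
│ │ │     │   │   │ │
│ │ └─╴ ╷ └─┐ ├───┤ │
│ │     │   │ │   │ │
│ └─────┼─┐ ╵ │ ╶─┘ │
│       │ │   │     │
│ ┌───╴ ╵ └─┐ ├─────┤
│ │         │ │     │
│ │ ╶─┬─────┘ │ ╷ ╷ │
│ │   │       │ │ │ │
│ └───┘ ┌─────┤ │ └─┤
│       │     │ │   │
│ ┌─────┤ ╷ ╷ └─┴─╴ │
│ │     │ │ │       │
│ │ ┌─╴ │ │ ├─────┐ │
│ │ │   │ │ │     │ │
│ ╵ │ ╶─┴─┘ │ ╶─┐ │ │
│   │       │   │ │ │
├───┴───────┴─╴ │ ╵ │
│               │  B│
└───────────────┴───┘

Directions: down, down, down, down, down, down, down, down, down, right, up, up, right, right, down, left, down, right, right, right, up, up, up, right, down, right, right, right, down, down, down
Number of turns: 12

Solution:

┌─┬─────────────┬───┐
│A│             │   │
│ │ ┌─────┬───┐ ╵ ╷ │
│↓│ │     │   │   │ │
│ │ └─╴ ╷ └─┐ ├───┤ │
│↓│     │   │ │   │ │
│ └─────┼─┐ ╵ │ ╶─┘ │
│↓      │ │   │     │
│ ┌───╴ ╵ └─┐ ├─────┤
│↓│         │ │     │
│ │ ╶─┬─────┘ │ ╷ ╷ │
│↓│   │       │ │ │ │
│ └───┘ ┌─────┤ │ └─┤
│↓      │  ↱ ↓│ │   │
│ ┌─────┤ ╷ ╷ └─┴─╴ │
│↓│↱ → ↓│ │↑│↳ → → ↓│
│ │ ┌─╴ │ │ ├─────┐ │
│↓│↑│↓ ↲│ │↑│     │↓│
│ ╵ │ ╶─┴─┘ │ ╶─┐ │ │
│↳ ↑│↳ → → ↑│   │ │↓│
├───┴───────┴─╴ │ ╵ │
│               │  B│
└───────────────┴───┘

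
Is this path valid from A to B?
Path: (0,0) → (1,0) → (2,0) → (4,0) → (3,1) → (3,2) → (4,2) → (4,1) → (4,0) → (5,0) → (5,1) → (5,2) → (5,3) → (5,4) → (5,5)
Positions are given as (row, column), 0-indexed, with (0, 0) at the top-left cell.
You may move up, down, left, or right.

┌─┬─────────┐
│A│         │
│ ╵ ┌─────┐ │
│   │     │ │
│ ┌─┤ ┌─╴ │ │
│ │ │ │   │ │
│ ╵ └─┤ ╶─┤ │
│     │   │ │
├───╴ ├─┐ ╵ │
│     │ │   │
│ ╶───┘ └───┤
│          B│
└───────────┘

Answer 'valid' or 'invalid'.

Checking path validity:
Result: Invalid move at step 3: cannot move from (2, 0) to (4, 0).

invalid

Correct solution:

┌─┬─────────┐
│A│         │
│ ╵ ┌─────┐ │
│↓  │     │ │
│ ┌─┤ ┌─╴ │ │
│↓│ │ │   │ │
│ ╵ └─┤ ╶─┤ │
│↳ → ↓│   │ │
├───╴ ├─┐ ╵ │
│↓ ← ↲│ │   │
│ ╶───┘ └───┤
│↳ → → → → B│
└───────────┘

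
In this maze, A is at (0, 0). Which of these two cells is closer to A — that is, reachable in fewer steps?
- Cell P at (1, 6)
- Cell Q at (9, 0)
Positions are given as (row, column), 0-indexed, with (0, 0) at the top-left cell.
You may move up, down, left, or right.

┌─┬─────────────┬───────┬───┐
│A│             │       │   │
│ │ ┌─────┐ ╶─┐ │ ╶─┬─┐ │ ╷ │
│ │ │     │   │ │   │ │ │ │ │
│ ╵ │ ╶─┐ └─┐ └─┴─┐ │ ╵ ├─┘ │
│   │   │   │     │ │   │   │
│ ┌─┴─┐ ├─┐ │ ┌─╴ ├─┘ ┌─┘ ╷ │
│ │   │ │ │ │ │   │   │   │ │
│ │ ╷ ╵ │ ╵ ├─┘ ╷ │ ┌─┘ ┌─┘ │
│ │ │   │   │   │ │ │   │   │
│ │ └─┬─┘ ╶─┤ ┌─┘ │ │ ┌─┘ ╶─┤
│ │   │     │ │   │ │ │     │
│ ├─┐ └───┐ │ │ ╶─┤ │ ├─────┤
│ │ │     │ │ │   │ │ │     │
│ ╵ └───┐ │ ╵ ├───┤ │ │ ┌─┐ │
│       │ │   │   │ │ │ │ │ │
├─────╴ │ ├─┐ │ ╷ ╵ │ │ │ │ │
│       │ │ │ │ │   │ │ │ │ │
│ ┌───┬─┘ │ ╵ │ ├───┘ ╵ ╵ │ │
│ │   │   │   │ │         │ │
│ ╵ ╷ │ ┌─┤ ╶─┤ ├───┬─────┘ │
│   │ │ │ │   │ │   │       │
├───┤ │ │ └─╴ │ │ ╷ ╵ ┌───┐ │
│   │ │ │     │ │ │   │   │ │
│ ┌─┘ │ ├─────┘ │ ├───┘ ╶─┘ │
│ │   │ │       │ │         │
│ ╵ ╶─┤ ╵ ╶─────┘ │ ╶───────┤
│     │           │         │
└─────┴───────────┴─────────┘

Shortest path A → P at (1, 6): 11 steps
Shortest path A → Q at (9, 0): 15 steps

P is closer (11 steps vs 15 steps).

Path to P:

┌─┬─────────────┬───────┬───┐
│A│↱ → → → ↓    │       │   │
│ │ ┌─────┐ ╶─┐ │ ╶─┬─┐ │ ╷ │
│↓│↑│     │↳ P│ │   │ │ │ │ │
│ ╵ │ ╶─┐ └─┐ └─┴─┐ │ ╵ ├─┘ │
│↳ ↑│   │   │     │ │   │   │
│ ┌─┴─┐ ├─┐ │ ┌─╴ ├─┘ ┌─┘ ╷ │
│ │   │ │ │ │ │   │   │   │ │
│ │ ╷ ╵ │ ╵ ├─┘ ╷ │ ┌─┘ ┌─┘ │
│ │ │   │   │   │ │ │   │   │
│ │ └─┬─┘ ╶─┤ ┌─┘ │ │ ┌─┘ ╶─┤
│ │   │     │ │   │ │ │     │
│ ├─┐ └───┐ │ │ ╶─┤ │ ├─────┤
│ │ │     │ │ │   │ │ │     │
│ ╵ └───┐ │ ╵ ├───┤ │ │ ┌─┐ │
│       │ │   │   │ │ │ │ │ │
├─────╴ │ ├─┐ │ ╷ ╵ │ │ │ │ │
│       │ │ │ │ │   │ │ │ │ │
│ ┌───┬─┘ │ ╵ │ ├───┘ ╵ ╵ │ │
│ │   │   │   │ │         │ │
│ ╵ ╷ │ ┌─┤ ╶─┤ ├───┬─────┘ │
│   │ │ │ │   │ │   │       │
├───┤ │ │ └─╴ │ │ ╷ ╵ ┌───┐ │
│   │ │ │     │ │ │   │   │ │
│ ┌─┘ │ ├─────┘ │ ├───┘ ╶─┘ │
│ │   │ │       │ │         │
│ ╵ ╶─┤ ╵ ╶─────┘ │ ╶───────┤
│     │           │         │
└─────┴───────────┴─────────┘

Path to Q:

┌─┬─────────────┬───────┬───┐
│A│             │       │   │
│ │ ┌─────┐ ╶─┐ │ ╶─┬─┐ │ ╷ │
│↓│ │     │   │ │   │ │ │ │ │
│ ╵ │ ╶─┐ └─┐ └─┴─┐ │ ╵ ├─┘ │
│↓  │   │   │     │ │   │   │
│ ┌─┴─┐ ├─┐ │ ┌─╴ ├─┘ ┌─┘ ╷ │
│↓│   │ │ │ │ │   │   │   │ │
│ │ ╷ ╵ │ ╵ ├─┘ ╷ │ ┌─┘ ┌─┘ │
│↓│ │   │   │   │ │ │   │   │
│ │ └─┬─┘ ╶─┤ ┌─┘ │ │ ┌─┘ ╶─┤
│↓│   │     │ │   │ │ │     │
│ ├─┐ └───┐ │ │ ╶─┤ │ ├─────┤
│↓│ │     │ │ │   │ │ │     │
│ ╵ └───┐ │ ╵ ├───┤ │ │ ┌─┐ │
│↳ → → ↓│ │   │   │ │ │ │ │ │
├─────╴ │ ├─┐ │ ╷ ╵ │ │ │ │ │
│↓ ← ← ↲│ │ │ │ │   │ │ │ │ │
│ ┌───┬─┘ │ ╵ │ ├───┘ ╵ ╵ │ │
│Q│   │   │   │ │         │ │
│ ╵ ╷ │ ┌─┤ ╶─┤ ├───┬─────┘ │
│   │ │ │ │   │ │   │       │
├───┤ │ │ └─╴ │ │ ╷ ╵ ┌───┐ │
│   │ │ │     │ │ │   │   │ │
│ ┌─┘ │ ├─────┘ │ ├───┘ ╶─┘ │
│ │   │ │       │ │         │
│ ╵ ╶─┤ ╵ ╶─────┘ │ ╶───────┤
│     │           │         │
└─────┴───────────┴─────────┘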